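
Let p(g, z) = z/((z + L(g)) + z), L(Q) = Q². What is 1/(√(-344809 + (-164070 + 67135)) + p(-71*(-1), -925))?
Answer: -2951675/4498050742489 - 40729924*I*√27609/4498050742489 ≈ -6.5621e-7 - 0.0015046*I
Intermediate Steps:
p(g, z) = z/(g² + 2*z) (p(g, z) = z/((z + g²) + z) = z/(g² + 2*z))
1/(√(-344809 + (-164070 + 67135)) + p(-71*(-1), -925)) = 1/(√(-344809 + (-164070 + 67135)) - 925/((-71*(-1))² + 2*(-925))) = 1/(√(-344809 - 96935) - 925/(71² - 1850)) = 1/(√(-441744) - 925/(5041 - 1850)) = 1/(4*I*√27609 - 925/3191) = 1/(-925/3191 + 4*I*√27609)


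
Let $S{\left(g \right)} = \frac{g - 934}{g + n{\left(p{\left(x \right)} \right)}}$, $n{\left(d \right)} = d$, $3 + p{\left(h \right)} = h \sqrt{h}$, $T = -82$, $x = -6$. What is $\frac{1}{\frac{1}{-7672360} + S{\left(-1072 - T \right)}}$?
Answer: $\frac{23017080 \left(- 2 \sqrt{6} + 331 i\right)}{6 \sqrt{6} + 14761619647 i} \approx 0.51611 + 0.0076387 i$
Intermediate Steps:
$p{\left(h \right)} = -3 + h^{\frac{3}{2}}$ ($p{\left(h \right)} = -3 + h \sqrt{h} = -3 + h^{\frac{3}{2}}$)
$S{\left(g \right)} = \frac{-934 + g}{-3 + g - 6 i \sqrt{6}}$ ($S{\left(g \right)} = \frac{g - 934}{g - \left(3 - \left(-6\right)^{\frac{3}{2}}\right)} = \frac{-934 + g}{g - \left(3 + 6 i \sqrt{6}\right)} = \frac{-934 + g}{-3 + g - 6 i \sqrt{6}}$)
$\frac{1}{\frac{1}{-7672360} + S{\left(-1072 - T \right)}} = \frac{1}{\frac{1}{-7672360} + \frac{934 - \left(-1072 - -82\right)}{3 - \left(-1072 - -82\right) + 6 i \sqrt{6}}} = \frac{1}{- \frac{1}{7672360} + \frac{934 - \left(-1072 + 82\right)}{3 - \left(-1072 + 82\right) + 6 i \sqrt{6}}} = \frac{1}{- \frac{1}{7672360} + \frac{934 - -990}{3 - -990 + 6 i \sqrt{6}}} = \frac{1}{- \frac{1}{7672360} + \frac{934 + 990}{3 + 990 + 6 i \sqrt{6}}} = \frac{1}{- \frac{1}{7672360} + \frac{1}{993 + 6 i \sqrt{6}} \cdot 1924} = \frac{1}{- \frac{1}{7672360} + \frac{1924}{993 + 6 i \sqrt{6}}}$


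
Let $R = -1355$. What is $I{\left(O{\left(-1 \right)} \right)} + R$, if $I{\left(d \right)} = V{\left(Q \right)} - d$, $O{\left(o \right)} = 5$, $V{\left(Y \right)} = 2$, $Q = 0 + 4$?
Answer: $-1358$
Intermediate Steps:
$Q = 4$
$I{\left(d \right)} = 2 - d$
$I{\left(O{\left(-1 \right)} \right)} + R = \left(2 - 5\right) - 1355 = -3 - 1355 = -1358$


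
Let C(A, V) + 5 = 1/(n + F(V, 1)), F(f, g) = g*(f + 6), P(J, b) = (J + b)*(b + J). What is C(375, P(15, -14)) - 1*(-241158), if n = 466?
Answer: 114065370/473 ≈ 2.4115e+5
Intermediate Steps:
P(J, b) = (J + b)² (P(J, b) = (J + b)*(J + b) = (J + b)²)
F(f, g) = g*(6 + f)
C(A, V) = -5 + 1/(472 + V) (C(A, V) = -5 + 1/(466 + 1*(6 + V)) = -5 + 1/(466 + (6 + V)) = -5 + 1/(472 + V))
C(375, P(15, -14)) - 1*(-241158) = (-2359 - 5*(15 - 14)²)/(472 + (15 - 14)²) - 1*(-241158) = (-2359 - 5*1²)/(472 + 1²) + 241158 = (-2359 - 5*1)/(472 + 1) + 241158 = (-2359 - 5)/473 + 241158 = (1/473)*(-2364) + 241158 = -2364/473 + 241158 = 114065370/473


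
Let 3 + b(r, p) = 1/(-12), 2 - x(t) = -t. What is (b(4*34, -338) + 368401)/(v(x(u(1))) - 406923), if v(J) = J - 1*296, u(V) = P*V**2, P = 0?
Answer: -4420775/4886604 ≈ -0.90467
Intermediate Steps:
u(V) = 0 (u(V) = 0*V**2 = 0)
x(t) = 2 + t (x(t) = 2 - (-1)*t = 2 + t)
v(J) = -296 + J (v(J) = J - 296 = -296 + J)
b(r, p) = -37/12 (b(r, p) = -3 + 1/(-12) = -3 - 1/12 = -37/12)
(b(4*34, -338) + 368401)/(v(x(u(1))) - 406923) = (-37/12 + 368401)/((-296 + (2 + 0)) - 406923) = 4420775/(12*((-296 + 2) - 406923)) = 4420775/(12*(-294 - 406923)) = (4420775/12)/(-407217) = (4420775/12)*(-1/407217) = -4420775/4886604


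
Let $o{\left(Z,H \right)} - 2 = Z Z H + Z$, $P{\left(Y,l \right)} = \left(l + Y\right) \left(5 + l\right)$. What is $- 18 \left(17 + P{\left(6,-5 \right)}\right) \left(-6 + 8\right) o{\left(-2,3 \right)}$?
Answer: $-7344$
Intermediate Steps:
$P{\left(Y,l \right)} = \left(5 + l\right) \left(Y + l\right)$ ($P{\left(Y,l \right)} = \left(Y + l\right) \left(5 + l\right) = \left(5 + l\right) \left(Y + l\right)$)
$o{\left(Z,H \right)} = 2 + Z + H Z^{2}$ ($o{\left(Z,H \right)} = 2 + \left(Z Z H + Z\right) = 2 + \left(Z^{2} H + Z\right) = 2 + \left(H Z^{2} + Z\right) = 2 + \left(Z + H Z^{2}\right) = 2 + Z + H Z^{2}$)
$- 18 \left(17 + P{\left(6,-5 \right)}\right) \left(-6 + 8\right) o{\left(-2,3 \right)} = - 18 \left(17 + \left(\left(-5\right)^{2} + 5 \cdot 6 + 5 \left(-5\right) + 6 \left(-5\right)\right)\right) \left(-6 + 8\right) \left(2 - 2 + 3 \left(-2\right)^{2}\right) = - 18 \left(17 + \left(25 + 30 - 25 - 30\right)\right) 2 \left(2 - 2 + 3 \cdot 4\right) = - 18 \left(17 + 0\right) 2 \left(2 - 2 + 12\right) = - 18 \cdot 17 \cdot 2 \cdot 12 = \left(-18\right) 34 \cdot 12 = \left(-612\right) 12 = -7344$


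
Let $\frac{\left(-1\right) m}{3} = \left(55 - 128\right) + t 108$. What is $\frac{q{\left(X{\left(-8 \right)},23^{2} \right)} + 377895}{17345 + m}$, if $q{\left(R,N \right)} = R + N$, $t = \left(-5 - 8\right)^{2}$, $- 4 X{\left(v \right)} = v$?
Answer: $- \frac{189213}{18596} \approx -10.175$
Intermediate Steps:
$X{\left(v \right)} = - \frac{v}{4}$
$t = 169$ ($t = \left(-13\right)^{2} = 169$)
$q{\left(R,N \right)} = N + R$
$m = -54537$ ($m = - 3 \left(\left(55 - 128\right) + 169 \cdot 108\right) = - 3 \left(-73 + 18252\right) = \left(-3\right) 18179 = -54537$)
$\frac{q{\left(X{\left(-8 \right)},23^{2} \right)} + 377895}{17345 + m} = \frac{\left(23^{2} - -2\right) + 377895}{17345 - 54537} = \frac{\left(529 + 2\right) + 377895}{-37192} = \left(531 + 377895\right) \left(- \frac{1}{37192}\right) = 378426 \left(- \frac{1}{37192}\right) = - \frac{189213}{18596}$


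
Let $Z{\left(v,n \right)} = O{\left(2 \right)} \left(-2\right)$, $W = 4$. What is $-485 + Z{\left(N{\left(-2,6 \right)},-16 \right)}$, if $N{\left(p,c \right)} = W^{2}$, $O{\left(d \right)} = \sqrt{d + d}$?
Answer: $-489$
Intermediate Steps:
$O{\left(d \right)} = \sqrt{2} \sqrt{d}$ ($O{\left(d \right)} = \sqrt{2 d} = \sqrt{2} \sqrt{d}$)
$N{\left(p,c \right)} = 16$ ($N{\left(p,c \right)} = 4^{2} = 16$)
$Z{\left(v,n \right)} = -4$ ($Z{\left(v,n \right)} = \sqrt{2} \sqrt{2} \left(-2\right) = 2 \left(-2\right) = -4$)
$-485 + Z{\left(N{\left(-2,6 \right)},-16 \right)} = -485 - 4 = -489$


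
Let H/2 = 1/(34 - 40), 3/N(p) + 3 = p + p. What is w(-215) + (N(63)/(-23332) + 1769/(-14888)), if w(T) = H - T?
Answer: 2291699156279/10681529592 ≈ 214.55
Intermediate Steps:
N(p) = 3/(-3 + 2*p) (N(p) = 3/(-3 + (p + p)) = 3/(-3 + 2*p))
H = -1/3 (H = 2/(34 - 40) = 2/(-6) = 2*(-1/6) = -1/3 ≈ -0.33333)
w(T) = -1/3 - T
w(-215) + (N(63)/(-23332) + 1769/(-14888)) = (-1/3 - 1*(-215)) + ((3/(-3 + 2*63))/(-23332) + 1769/(-14888)) = (-1/3 + 215) + ((3/(-3 + 126))*(-1/23332) + 1769*(-1/14888)) = 644/3 + ((3/123)*(-1/23332) - 1769/14888) = 644/3 + ((3*(1/123))*(-1/23332) - 1769/14888) = 644/3 + ((1/41)*(-1/23332) - 1769/14888) = 644/3 + (-1/956612 - 1769/14888) = 644/3 - 423065379/3560509864 = 2291699156279/10681529592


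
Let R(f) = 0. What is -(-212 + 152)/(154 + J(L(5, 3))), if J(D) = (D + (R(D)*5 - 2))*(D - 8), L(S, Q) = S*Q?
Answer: 12/49 ≈ 0.24490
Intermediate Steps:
L(S, Q) = Q*S
J(D) = (-8 + D)*(-2 + D) (J(D) = (D + (0*5 - 2))*(D - 8) = (D + (0 - 2))*(-8 + D) = (D - 2)*(-8 + D) = (-2 + D)*(-8 + D) = (-8 + D)*(-2 + D))
-(-212 + 152)/(154 + J(L(5, 3))) = -(-212 + 152)/(154 + (16 + (3*5)² - 30*5)) = -(-60)/(154 + (16 + 15² - 10*15)) = -(-60)/(154 + (16 + 225 - 150)) = -(-60)/(154 + 91) = -(-60)/245 = -1*(-12/49) = 12/49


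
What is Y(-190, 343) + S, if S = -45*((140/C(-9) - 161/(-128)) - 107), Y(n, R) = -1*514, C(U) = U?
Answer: 632883/128 ≈ 4944.4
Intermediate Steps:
Y(n, R) = -514
S = 698675/128 (S = -45*((140/(-9) - 161/(-128)) - 107) = -45*((140*(-1/9) - 161*(-1/128)) - 107) = -45*((-140/9 + 161/128) - 107) = -45*(-16471/1152 - 107) = -45*(-139735/1152) = 698675/128 ≈ 5458.4)
Y(-190, 343) + S = -514 + 698675/128 = 632883/128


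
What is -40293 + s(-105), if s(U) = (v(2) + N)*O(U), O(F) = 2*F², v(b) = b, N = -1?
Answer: -18243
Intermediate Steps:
s(U) = 2*U² (s(U) = (2 - 1)*(2*U²) = 1*(2*U²) = 2*U²)
-40293 + s(-105) = -40293 + 2*(-105)² = -40293 + 2*11025 = -40293 + 22050 = -18243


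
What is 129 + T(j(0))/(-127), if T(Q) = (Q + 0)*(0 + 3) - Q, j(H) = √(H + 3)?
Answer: 129 - 2*√3/127 ≈ 128.97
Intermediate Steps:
j(H) = √(3 + H)
T(Q) = 2*Q (T(Q) = Q*3 - Q = 3*Q - Q = 2*Q)
129 + T(j(0))/(-127) = 129 + (2*√(3 + 0))/(-127) = 129 - 2*√3/127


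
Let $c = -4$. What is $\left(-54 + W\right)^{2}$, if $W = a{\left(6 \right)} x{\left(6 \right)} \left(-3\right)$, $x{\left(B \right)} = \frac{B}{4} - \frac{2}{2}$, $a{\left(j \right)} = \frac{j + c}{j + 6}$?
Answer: $\frac{47089}{16} \approx 2943.1$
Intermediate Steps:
$a{\left(j \right)} = \frac{-4 + j}{6 + j}$ ($a{\left(j \right)} = \frac{j - 4}{j + 6} = \frac{-4 + j}{6 + j}$)
$x{\left(B \right)} = -1 + \frac{B}{4}$ ($x{\left(B \right)} = B \frac{1}{4} - 1 = \frac{B}{4} - 1 = -1 + \frac{B}{4}$)
$W = - \frac{1}{4}$ ($W = \frac{-4 + 6}{6 + 6} \left(-1 + \frac{1}{4} \cdot 6\right) \left(-3\right) = \frac{1}{12} \cdot 2 \left(-1 + \frac{3}{2}\right) \left(-3\right) = \frac{1}{12} \cdot 2 \cdot \frac{1}{2} \left(-3\right) = \frac{1}{6} \cdot \frac{1}{2} \left(-3\right) = \frac{1}{12} \left(-3\right) = - \frac{1}{4} \approx -0.25$)
$\left(-54 + W\right)^{2} = \left(-54 - \frac{1}{4}\right)^{2} = \left(- \frac{217}{4}\right)^{2} = \frac{47089}{16}$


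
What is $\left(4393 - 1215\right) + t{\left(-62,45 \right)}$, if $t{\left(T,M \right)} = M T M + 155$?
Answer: $-122217$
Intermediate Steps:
$t{\left(T,M \right)} = 155 + T M^{2}$ ($t{\left(T,M \right)} = T M^{2} + 155 = 155 + T M^{2}$)
$\left(4393 - 1215\right) + t{\left(-62,45 \right)} = \left(4393 - 1215\right) + \left(155 - 62 \cdot 45^{2}\right) = \left(4393 + \left(-2591 + 1376\right)\right) + \left(155 - 125550\right) = \left(4393 - 1215\right) + \left(155 - 125550\right) = 3178 - 125395 = -122217$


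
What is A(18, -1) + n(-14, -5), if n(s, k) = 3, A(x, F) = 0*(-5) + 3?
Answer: 6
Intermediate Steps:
A(x, F) = 3 (A(x, F) = 0 + 3 = 3)
A(18, -1) + n(-14, -5) = 3 + 3 = 6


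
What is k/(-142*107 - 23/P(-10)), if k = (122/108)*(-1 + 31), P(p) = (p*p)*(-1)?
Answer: -30500/13674393 ≈ -0.0022304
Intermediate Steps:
P(p) = -p² (P(p) = p²*(-1) = -p²)
k = 305/9 (k = (122*(1/108))*30 = (61/54)*30 = 305/9 ≈ 33.889)
k/(-142*107 - 23/P(-10)) = 305/(9*(-142*107 - 23/((-1*(-10)²)))) = 305/(9*(-15194 - 23/((-1*100)))) = 305/(9*(-15194 - 23/(-100))) = 305/(9*(-15194 - 23*(-1/100))) = 305/(9*(-15194 + 23/100)) = 305/(9*(-1519377/100)) = (305/9)*(-100/1519377) = -30500/13674393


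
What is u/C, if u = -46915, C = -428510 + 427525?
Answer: 9383/197 ≈ 47.629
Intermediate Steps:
C = -985
u/C = -46915/(-985) = -46915*(-1/985) = 9383/197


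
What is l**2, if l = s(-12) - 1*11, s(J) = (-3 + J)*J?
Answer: 28561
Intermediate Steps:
s(J) = J*(-3 + J)
l = 169 (l = -12*(-3 - 12) - 1*11 = -12*(-15) - 11 = 180 - 11 = 169)
l**2 = 169**2 = 28561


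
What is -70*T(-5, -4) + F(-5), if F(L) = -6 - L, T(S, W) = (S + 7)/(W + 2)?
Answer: 69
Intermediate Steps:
T(S, W) = (7 + S)/(2 + W)
-70*T(-5, -4) + F(-5) = -70*(7 - 5)/(2 - 4) + (-6 - 1*(-5)) = -70*2/(-2) + (-6 + 5) = -(-35)*2 - 1 = -70*(-1) - 1 = 70 - 1 = 69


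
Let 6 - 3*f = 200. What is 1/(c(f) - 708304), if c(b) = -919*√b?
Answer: -1062456/752623757041 + 919*I*√582/1505247514082 ≈ -1.4117e-6 + 1.4729e-8*I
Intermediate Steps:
f = -194/3 (f = 2 - ⅓*200 = 2 - 200/3 = -194/3 ≈ -64.667)
1/(c(f) - 708304) = 1/(-919*I*√582/3 - 708304) = 1/(-708304 - 919*I*√582/3)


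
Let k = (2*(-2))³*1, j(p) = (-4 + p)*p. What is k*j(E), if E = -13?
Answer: -14144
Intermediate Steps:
j(p) = p*(-4 + p)
k = -64 (k = (-4)³*1 = -64*1 = -64)
k*j(E) = -(-832)*(-4 - 13) = -(-832)*(-17) = -64*221 = -14144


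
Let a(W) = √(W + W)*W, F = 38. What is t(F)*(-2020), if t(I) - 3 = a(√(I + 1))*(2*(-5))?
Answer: -6060 + 20200*√2*39^(¾) ≈ 4.3977e+5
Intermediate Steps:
a(W) = √2*W^(3/2) (a(W) = √(2*W)*W = (√2*√W)*W = √2*W^(3/2))
t(I) = 3 - 10*√2*(1 + I)^(¾) (t(I) = 3 + (√2*(√(I + 1))^(3/2))*(2*(-5)) = 3 + (√2*(√(1 + I))^(3/2))*(-10) = 3 + (√2*(1 + I)^(¾))*(-10) = 3 - 10*√2*(1 + I)^(¾))
t(F)*(-2020) = (3 - 10*√2*(1 + 38)^(¾))*(-2020) = (3 - 10*√2*39^(¾))*(-2020) = -6060 + 20200*√2*39^(¾)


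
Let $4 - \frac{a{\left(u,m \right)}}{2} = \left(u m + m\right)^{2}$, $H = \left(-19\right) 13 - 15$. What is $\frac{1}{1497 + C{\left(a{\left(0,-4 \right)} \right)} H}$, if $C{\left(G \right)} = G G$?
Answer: $- \frac{1}{149415} \approx -6.6928 \cdot 10^{-6}$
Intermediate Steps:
$H = -262$ ($H = -247 - 15 = -262$)
$a{\left(u,m \right)} = 8 - 2 \left(m + m u\right)^{2}$ ($a{\left(u,m \right)} = 8 - 2 \left(u m + m\right)^{2} = 8 - 2 \left(m u + m\right)^{2} = 8 - 2 \left(m + m u\right)^{2}$)
$C{\left(G \right)} = G^{2}$
$\frac{1}{1497 + C{\left(a{\left(0,-4 \right)} \right)} H} = \frac{1}{1497 + \left(8 - 2 \left(-4\right)^{2} \left(1 + 0\right)^{2}\right)^{2} \left(-262\right)} = \frac{1}{1497 + \left(8 - 32 \cdot 1^{2}\right)^{2} \left(-262\right)} = \frac{1}{1497 + \left(8 - 32 \cdot 1\right)^{2} \left(-262\right)} = \frac{1}{1497 + \left(8 - 32\right)^{2} \left(-262\right)} = \frac{1}{1497 + \left(-24\right)^{2} \left(-262\right)} = \frac{1}{1497 + 576 \left(-262\right)} = \frac{1}{1497 - 150912} = \frac{1}{-149415} = - \frac{1}{149415}$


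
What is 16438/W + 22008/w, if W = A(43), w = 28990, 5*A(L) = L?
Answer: 1191817222/623285 ≈ 1912.2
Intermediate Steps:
A(L) = L/5
W = 43/5 (W = (1/5)*43 = 43/5 ≈ 8.6000)
16438/W + 22008/w = 16438/(43/5) + 22008/28990 = 16438*(5/43) + 22008*(1/28990) = 82190/43 + 11004/14495 = 1191817222/623285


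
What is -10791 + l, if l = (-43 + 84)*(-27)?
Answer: -11898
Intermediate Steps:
l = -1107 (l = 41*(-27) = -1107)
-10791 + l = -10791 - 1107 = -11898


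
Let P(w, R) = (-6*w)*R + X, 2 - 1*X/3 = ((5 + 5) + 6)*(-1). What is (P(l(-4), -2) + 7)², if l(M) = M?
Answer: 169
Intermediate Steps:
X = 54 (X = 6 - 3*((5 + 5) + 6)*(-1) = 6 - 3*(10 + 6)*(-1) = 6 - 48*(-1) = 6 - 3*(-16) = 6 + 48 = 54)
P(w, R) = 54 - 6*R*w (P(w, R) = (-6*w)*R + 54 = -6*R*w + 54 = 54 - 6*R*w)
(P(l(-4), -2) + 7)² = ((54 - 6*(-2)*(-4)) + 7)² = ((54 - 48) + 7)² = (6 + 7)² = 13² = 169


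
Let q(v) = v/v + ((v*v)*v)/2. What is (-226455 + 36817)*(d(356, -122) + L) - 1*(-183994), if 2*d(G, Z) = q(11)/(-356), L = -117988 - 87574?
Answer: 27755702385327/712 ≈ 3.8983e+10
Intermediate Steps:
L = -205562
q(v) = 1 + v**3/2 (q(v) = 1 + (v**2*v)*(1/2) = 1 + v**3*(1/2) = 1 + v**3/2)
d(G, Z) = -1333/1424 (d(G, Z) = ((1 + (1/2)*11**3)/(-356))/2 = ((1 + (1/2)*1331)*(-1/356))/2 = ((1 + 1331/2)*(-1/356))/2 = ((1333/2)*(-1/356))/2 = (1/2)*(-1333/712) = -1333/1424)
(-226455 + 36817)*(d(356, -122) + L) - 1*(-183994) = (-226455 + 36817)*(-1333/1424 - 205562) - 1*(-183994) = -189638*(-292721621/1424) + 183994 = 27755571381599/712 + 183994 = 27755702385327/712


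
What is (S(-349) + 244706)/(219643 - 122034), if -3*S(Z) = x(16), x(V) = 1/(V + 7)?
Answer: 16884713/6735021 ≈ 2.5070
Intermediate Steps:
x(V) = 1/(7 + V)
S(Z) = -1/69 (S(Z) = -1/(3*(7 + 16)) = -1/3/23 = -1/3*1/23 = -1/69)
(S(-349) + 244706)/(219643 - 122034) = (-1/69 + 244706)/(219643 - 122034) = (16884713/69)/97609 = (16884713/69)*(1/97609) = 16884713/6735021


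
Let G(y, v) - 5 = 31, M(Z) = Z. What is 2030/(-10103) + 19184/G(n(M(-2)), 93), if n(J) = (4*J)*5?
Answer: 48435718/90927 ≈ 532.69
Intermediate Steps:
n(J) = 20*J
G(y, v) = 36 (G(y, v) = 5 + 31 = 36)
2030/(-10103) + 19184/G(n(M(-2)), 93) = 2030/(-10103) + 19184/36 = 2030*(-1/10103) + 19184*(1/36) = -2030/10103 + 4796/9 = 48435718/90927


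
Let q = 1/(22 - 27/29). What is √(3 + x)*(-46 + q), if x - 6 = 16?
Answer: -140385/611 ≈ -229.76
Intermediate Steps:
x = 22 (x = 6 + 16 = 22)
q = 29/611 (q = 1/(22 - 27*1/29) = 1/(22 - 27/29) = 1/(611/29) = 29/611 ≈ 0.047463)
√(3 + x)*(-46 + q) = √(3 + 22)*(-46 + 29/611) = √25*(-28077/611) = 5*(-28077/611) = -140385/611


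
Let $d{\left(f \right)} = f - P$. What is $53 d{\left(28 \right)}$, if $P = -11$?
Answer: $2067$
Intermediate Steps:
$d{\left(f \right)} = 11 + f$ ($d{\left(f \right)} = f - -11 = f + 11 = 11 + f$)
$53 d{\left(28 \right)} = 53 \left(11 + 28\right) = 53 \cdot 39 = 2067$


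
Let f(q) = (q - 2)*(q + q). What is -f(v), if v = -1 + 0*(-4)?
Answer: -6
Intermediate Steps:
v = -1 (v = -1 + 0 = -1)
f(q) = 2*q*(-2 + q) (f(q) = (-2 + q)*(2*q) = 2*q*(-2 + q))
-f(v) = -2*(-1)*(-2 - 1) = -2*(-1)*(-3) = -1*6 = -6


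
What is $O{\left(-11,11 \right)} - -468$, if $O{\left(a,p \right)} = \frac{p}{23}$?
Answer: $\frac{10775}{23} \approx 468.48$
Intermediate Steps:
$O{\left(a,p \right)} = \frac{p}{23}$ ($O{\left(a,p \right)} = p \frac{1}{23} = \frac{p}{23}$)
$O{\left(-11,11 \right)} - -468 = \frac{1}{23} \cdot 11 - -468 = \frac{11}{23} + 468 = \frac{10775}{23}$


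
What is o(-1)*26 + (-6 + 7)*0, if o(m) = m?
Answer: -26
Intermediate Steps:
o(-1)*26 + (-6 + 7)*0 = -1*26 + (-6 + 7)*0 = -26 + 1*0 = -26 + 0 = -26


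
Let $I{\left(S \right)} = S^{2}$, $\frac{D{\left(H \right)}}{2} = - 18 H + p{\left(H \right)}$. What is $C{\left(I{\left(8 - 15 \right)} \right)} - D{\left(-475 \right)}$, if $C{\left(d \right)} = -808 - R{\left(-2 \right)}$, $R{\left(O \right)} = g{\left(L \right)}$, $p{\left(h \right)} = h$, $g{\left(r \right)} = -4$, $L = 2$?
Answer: $-16954$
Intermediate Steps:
$D{\left(H \right)} = - 34 H$ ($D{\left(H \right)} = 2 \left(- 18 H + H\right) = 2 \left(- 17 H\right) = - 34 H$)
$R{\left(O \right)} = -4$
$C{\left(d \right)} = -804$ ($C{\left(d \right)} = -808 - -4 = -808 + 4 = -804$)
$C{\left(I{\left(8 - 15 \right)} \right)} - D{\left(-475 \right)} = -804 - \left(-34\right) \left(-475\right) = -804 - 16150 = -16954$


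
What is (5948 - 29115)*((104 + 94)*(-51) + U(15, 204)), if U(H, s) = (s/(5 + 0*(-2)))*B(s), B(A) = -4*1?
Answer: 1188606102/5 ≈ 2.3772e+8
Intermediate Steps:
B(A) = -4
U(H, s) = -4*s/5 (U(H, s) = (s/(5 + 0*(-2)))*(-4) = (s/(5 + 0))*(-4) = (s/5)*(-4) = -4*s/5)
(5948 - 29115)*((104 + 94)*(-51) + U(15, 204)) = (5948 - 29115)*((104 + 94)*(-51) - 4/5*204) = -23167*(198*(-51) - 816/5) = -23167*(-10098 - 816/5) = -23167*(-51306/5) = 1188606102/5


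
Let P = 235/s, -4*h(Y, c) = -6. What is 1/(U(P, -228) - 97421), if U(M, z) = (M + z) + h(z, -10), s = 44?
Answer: -44/4296255 ≈ -1.0241e-5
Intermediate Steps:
h(Y, c) = 3/2 (h(Y, c) = -1/4*(-6) = 3/2)
P = 235/44 ≈ 5.3409
U(M, z) = 3/2 + M + z (U(M, z) = (M + z) + 3/2 = 3/2 + M + z)
1/(U(P, -228) - 97421) = 1/((3/2 + 235/44 - 228) - 97421) = 1/(-9731/44 - 97421) = 1/(-4296255/44) = -44/4296255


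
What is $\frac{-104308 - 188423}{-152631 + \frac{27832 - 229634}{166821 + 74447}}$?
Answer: $\frac{35313311454}{18412588955} \approx 1.9179$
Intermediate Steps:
$\frac{-104308 - 188423}{-152631 + \frac{27832 - 229634}{166821 + 74447}} = - \frac{292731}{-152631 - \frac{201802}{241268}} = - \frac{292731}{-152631 - \frac{100901}{120634}} = - \frac{292731}{- \frac{18412588955}{120634}} = \left(-292731\right) \left(- \frac{120634}{18412588955}\right) = \frac{35313311454}{18412588955}$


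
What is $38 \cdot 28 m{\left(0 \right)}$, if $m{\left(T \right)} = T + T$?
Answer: $0$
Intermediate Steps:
$m{\left(T \right)} = 2 T$
$38 \cdot 28 m{\left(0 \right)} = 38 \cdot 28 \cdot 2 \cdot 0 = 1064 \cdot 0 = 0$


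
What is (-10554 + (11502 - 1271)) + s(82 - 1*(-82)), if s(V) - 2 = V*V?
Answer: 26575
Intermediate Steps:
s(V) = 2 + V² (s(V) = 2 + V*V = 2 + V²)
(-10554 + (11502 - 1271)) + s(82 - 1*(-82)) = (-10554 + (11502 - 1271)) + (2 + (82 - 1*(-82))²) = (-10554 + 10231) + (2 + (82 + 82)²) = -323 + (2 + 164²) = -323 + (2 + 26896) = -323 + 26898 = 26575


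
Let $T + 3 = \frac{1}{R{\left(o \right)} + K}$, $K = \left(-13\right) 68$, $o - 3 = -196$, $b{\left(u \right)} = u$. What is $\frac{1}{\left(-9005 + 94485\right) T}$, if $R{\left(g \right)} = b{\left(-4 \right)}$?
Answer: $- \frac{111}{28475525} \approx -3.8981 \cdot 10^{-6}$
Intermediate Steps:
$o = -193$ ($o = 3 - 196 = -193$)
$R{\left(g \right)} = -4$
$K = -884$
$T = - \frac{2665}{888}$ ($T = -3 + \frac{1}{-4 - 884} = -3 + \frac{1}{-888} = -3 - \frac{1}{888} = - \frac{2665}{888} \approx -3.0011$)
$\frac{1}{\left(-9005 + 94485\right) T} = \frac{1}{\left(-9005 + 94485\right) \left(- \frac{2665}{888}\right)} = \frac{1}{85480} \left(- \frac{888}{2665}\right) = - \frac{111}{28475525}$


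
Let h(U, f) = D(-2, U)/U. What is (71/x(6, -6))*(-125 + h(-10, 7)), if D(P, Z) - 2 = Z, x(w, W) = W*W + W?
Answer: -14697/50 ≈ -293.94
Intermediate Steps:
x(w, W) = W + W² (x(w, W) = W² + W = W + W²)
D(P, Z) = 2 + Z
h(U, f) = (2 + U)/U
(71/x(6, -6))*(-125 + h(-10, 7)) = (71/((-6*(1 - 6))))*(-125 + (2 - 10)/(-10)) = (71/((-6*(-5))))*(-125 - ⅒*(-8)) = (71/30)*(-125 + ⅘) = (71*(1/30))*(-621/5) = (71/30)*(-621/5) = -14697/50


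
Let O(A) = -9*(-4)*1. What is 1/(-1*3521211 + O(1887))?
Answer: -1/3521175 ≈ -2.8400e-7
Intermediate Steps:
O(A) = 36 (O(A) = 36*1 = 36)
1/(-1*3521211 + O(1887)) = 1/(-1*3521211 + 36) = 1/(-3521211 + 36) = 1/(-3521175) = -1/3521175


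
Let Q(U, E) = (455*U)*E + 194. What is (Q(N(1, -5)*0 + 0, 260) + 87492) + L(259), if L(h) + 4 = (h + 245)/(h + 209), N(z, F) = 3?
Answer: 1139880/13 ≈ 87683.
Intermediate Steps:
L(h) = -4 + (245 + h)/(209 + h) (L(h) = -4 + (h + 245)/(h + 209) = -4 + (245 + h)/(209 + h))
Q(U, E) = 194 + 455*E*U (Q(U, E) = 455*E*U + 194 = 194 + 455*E*U)
(Q(N(1, -5)*0 + 0, 260) + 87492) + L(259) = ((194 + 455*260*(3*0 + 0)) + 87492) + 3*(-197 - 1*259)/(209 + 259) = ((194 + 455*260*(0 + 0)) + 87492) + 3*(-197 - 259)/468 = ((194 + 455*260*0) + 87492) + 3*(1/468)*(-456) = ((194 + 0) + 87492) - 38/13 = (194 + 87492) - 38/13 = 87686 - 38/13 = 1139880/13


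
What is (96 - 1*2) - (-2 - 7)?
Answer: 103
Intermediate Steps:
(96 - 1*2) - (-2 - 7) = (96 - 2) - (-9) = 94 - 1*(-9) = 94 + 9 = 103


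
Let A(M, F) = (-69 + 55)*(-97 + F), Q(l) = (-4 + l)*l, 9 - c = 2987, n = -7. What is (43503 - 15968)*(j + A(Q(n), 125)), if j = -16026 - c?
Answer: -370070400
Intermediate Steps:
c = -2978 (c = 9 - 1*2987 = 9 - 2987 = -2978)
Q(l) = l*(-4 + l)
j = -13048 (j = -16026 - 1*(-2978) = -16026 + 2978 = -13048)
A(M, F) = 1358 - 14*F (A(M, F) = -14*(-97 + F) = 1358 - 14*F)
(43503 - 15968)*(j + A(Q(n), 125)) = (43503 - 15968)*(-13048 + (1358 - 14*125)) = 27535*(-13048 + (1358 - 1750)) = 27535*(-13048 - 392) = 27535*(-13440) = -370070400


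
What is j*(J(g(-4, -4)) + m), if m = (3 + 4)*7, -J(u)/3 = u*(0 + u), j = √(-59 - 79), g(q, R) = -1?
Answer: 46*I*√138 ≈ 540.38*I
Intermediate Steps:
j = I*√138 (j = √(-138) = I*√138 ≈ 11.747*I)
J(u) = -3*u² (J(u) = -3*u*(0 + u) = -3*u*u = -3*u²)
m = 49 (m = 7*7 = 49)
j*(J(g(-4, -4)) + m) = (I*√138)*(-3*(-1)² + 49) = (I*√138)*(-3*1 + 49) = (I*√138)*(-3 + 49) = (I*√138)*46 = 46*I*√138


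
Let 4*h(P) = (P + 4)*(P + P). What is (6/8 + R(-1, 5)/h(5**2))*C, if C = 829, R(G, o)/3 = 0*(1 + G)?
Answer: 2487/4 ≈ 621.75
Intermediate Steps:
h(P) = P*(4 + P)/2 (h(P) = ((P + 4)*(P + P))/4 = ((4 + P)*(2*P))/4 = (2*P*(4 + P))/4 = P*(4 + P)/2)
R(G, o) = 0 (R(G, o) = 3*(0*(1 + G)) = 3*0 = 0)
(6/8 + R(-1, 5)/h(5**2))*C = (6/8 + 0/(((1/2)*5**2*(4 + 5**2))))*829 = (6*(1/8) + 0/(((1/2)*25*(4 + 25))))*829 = (3/4 + 0/(((1/2)*25*29)))*829 = (3/4 + 0/(725/2))*829 = (3/4 + 0*(2/725))*829 = (3/4 + 0)*829 = (3/4)*829 = 2487/4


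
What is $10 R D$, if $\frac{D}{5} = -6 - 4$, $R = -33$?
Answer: $16500$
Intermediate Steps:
$D = -50$ ($D = 5 \left(-6 - 4\right) = 5 \left(-10\right) = -50$)
$10 R D = 10 \left(-33\right) \left(-50\right) = \left(-330\right) \left(-50\right) = 16500$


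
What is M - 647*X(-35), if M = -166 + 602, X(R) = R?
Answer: 23081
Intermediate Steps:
M = 436
M - 647*X(-35) = 436 - 647*(-35) = 436 + 22645 = 23081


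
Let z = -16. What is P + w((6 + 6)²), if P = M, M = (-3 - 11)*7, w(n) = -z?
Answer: -82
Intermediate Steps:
w(n) = 16 (w(n) = -1*(-16) = 16)
M = -98 (M = -14*7 = -98)
P = -98
P + w((6 + 6)²) = -98 + 16 = -82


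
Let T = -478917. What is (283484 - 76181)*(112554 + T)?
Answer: -75948148989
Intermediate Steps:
(283484 - 76181)*(112554 + T) = (283484 - 76181)*(112554 - 478917) = 207303*(-366363) = -75948148989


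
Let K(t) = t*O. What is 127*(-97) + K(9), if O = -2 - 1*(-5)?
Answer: -12292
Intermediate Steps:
O = 3 (O = -2 + 5 = 3)
K(t) = 3*t (K(t) = t*3 = 3*t)
127*(-97) + K(9) = 127*(-97) + 3*9 = -12319 + 27 = -12292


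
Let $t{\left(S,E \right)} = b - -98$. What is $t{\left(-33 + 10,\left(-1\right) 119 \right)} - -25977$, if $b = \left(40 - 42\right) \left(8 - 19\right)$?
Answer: $26097$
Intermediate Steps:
$b = 22$ ($b = \left(-2\right) \left(-11\right) = 22$)
$t{\left(S,E \right)} = 120$ ($t{\left(S,E \right)} = 22 - -98 = 22 + 98 = 120$)
$t{\left(-33 + 10,\left(-1\right) 119 \right)} - -25977 = 120 - -25977 = 120 + 25977 = 26097$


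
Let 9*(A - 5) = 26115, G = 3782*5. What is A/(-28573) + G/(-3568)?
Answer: -826029625/152922696 ≈ -5.4016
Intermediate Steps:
G = 18910
A = 8720/3 (A = 5 + (1/9)*26115 = 5 + 8705/3 = 8720/3 ≈ 2906.7)
A/(-28573) + G/(-3568) = (8720/3)/(-28573) + 18910/(-3568) = (8720/3)*(-1/28573) + 18910*(-1/3568) = -8720/85719 - 9455/1784 = -826029625/152922696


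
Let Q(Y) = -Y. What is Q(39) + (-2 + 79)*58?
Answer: 4427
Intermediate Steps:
Q(39) + (-2 + 79)*58 = -1*39 + (-2 + 79)*58 = -39 + 77*58 = -39 + 4466 = 4427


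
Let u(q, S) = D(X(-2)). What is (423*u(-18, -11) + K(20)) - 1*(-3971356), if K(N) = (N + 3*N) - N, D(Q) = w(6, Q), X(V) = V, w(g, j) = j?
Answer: 3970570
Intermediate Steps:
D(Q) = Q
K(N) = 3*N (K(N) = 4*N - N = 3*N)
u(q, S) = -2
(423*u(-18, -11) + K(20)) - 1*(-3971356) = (423*(-2) + 3*20) - 1*(-3971356) = (-846 + 60) + 3971356 = -786 + 3971356 = 3970570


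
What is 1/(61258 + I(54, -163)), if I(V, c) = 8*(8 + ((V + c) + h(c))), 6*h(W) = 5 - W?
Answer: 1/60674 ≈ 1.6482e-5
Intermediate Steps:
h(W) = 5/6 - W/6 (h(W) = (5 - W)/6 = 5/6 - W/6)
I(V, c) = 212/3 + 8*V + 20*c/3 (I(V, c) = 8*(8 + ((V + c) + (5/6 - c/6))) = 8*(8 + (5/6 + V + 5*c/6)) = 8*(53/6 + V + 5*c/6) = 212/3 + 8*V + 20*c/3)
1/(61258 + I(54, -163)) = 1/(61258 + (212/3 + 8*54 + (20/3)*(-163))) = 1/(61258 + (212/3 + 432 - 3260/3)) = 1/(61258 - 584) = 1/60674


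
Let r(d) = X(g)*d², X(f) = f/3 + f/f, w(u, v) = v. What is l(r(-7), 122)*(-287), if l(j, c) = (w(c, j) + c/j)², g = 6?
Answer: -19361690801/3087 ≈ -6.2720e+6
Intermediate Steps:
X(f) = 1 + f/3 (X(f) = f*(⅓) + 1 = f/3 + 1 = 1 + f/3)
r(d) = 3*d² (r(d) = (1 + (⅓)*6)*d² = (1 + 2)*d² = 3*d²)
l(j, c) = (j + c/j)²
l(r(-7), 122)*(-287) = ((122 + (3*(-7)²)²)²/(3*(-7)²)²)*(-287) = ((122 + (3*49)²)²/(3*49)²)*(-287) = ((122 + 147²)²/147²)*(-287) = ((122 + 21609)²/21609)*(-287) = ((1/21609)*21731²)*(-287) = ((1/21609)*472236361)*(-287) = (472236361/21609)*(-287) = -19361690801/3087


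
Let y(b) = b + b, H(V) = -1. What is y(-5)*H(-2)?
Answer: 10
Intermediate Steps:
y(b) = 2*b
y(-5)*H(-2) = (2*(-5))*(-1) = -10*(-1) = 10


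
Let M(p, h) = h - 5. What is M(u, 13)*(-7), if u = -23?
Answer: -56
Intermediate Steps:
M(p, h) = -5 + h
M(u, 13)*(-7) = (-5 + 13)*(-7) = 8*(-7) = -56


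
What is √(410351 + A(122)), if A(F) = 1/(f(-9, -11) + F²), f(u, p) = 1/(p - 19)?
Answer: √81815461236699281/446519 ≈ 640.59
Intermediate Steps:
f(u, p) = 1/(-19 + p)
A(F) = 1/(-1/30 + F²) (A(F) = 1/(1/(-19 - 11) + F²) = 1/(1/(-30) + F²) = 1/(-1/30 + F²))
√(410351 + A(122)) = √(410351 + 30/(-1 + 30*122²)) = √(410351 + 30/(-1 + 30*14884)) = √(410351 + 30/(-1 + 446520)) = √(410351 + 30/446519) = √(183229518199/446519) = √81815461236699281/446519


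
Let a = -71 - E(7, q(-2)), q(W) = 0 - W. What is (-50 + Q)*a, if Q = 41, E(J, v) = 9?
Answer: 720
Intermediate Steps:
q(W) = -W
a = -80 (a = -71 - 1*9 = -71 - 9 = -80)
(-50 + Q)*a = (-50 + 41)*(-80) = -9*(-80) = 720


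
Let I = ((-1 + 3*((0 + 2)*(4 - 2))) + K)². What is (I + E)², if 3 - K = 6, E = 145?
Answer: 43681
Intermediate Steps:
K = -3 (K = 3 - 1*6 = 3 - 6 = -3)
I = 64 (I = ((-1 + 3*((0 + 2)*(4 - 2))) - 3)² = ((-1 + 3*(2*2)) - 3)² = ((-1 + 3*4) - 3)² = ((-1 + 12) - 3)² = (11 - 3)² = 8² = 64)
(I + E)² = (64 + 145)² = 209² = 43681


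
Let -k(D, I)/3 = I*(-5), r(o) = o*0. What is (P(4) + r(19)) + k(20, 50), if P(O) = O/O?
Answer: 751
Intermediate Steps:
r(o) = 0
P(O) = 1
k(D, I) = 15*I (k(D, I) = -3*I*(-5) = -(-15)*I = 15*I)
(P(4) + r(19)) + k(20, 50) = (1 + 0) + 15*50 = 1 + 750 = 751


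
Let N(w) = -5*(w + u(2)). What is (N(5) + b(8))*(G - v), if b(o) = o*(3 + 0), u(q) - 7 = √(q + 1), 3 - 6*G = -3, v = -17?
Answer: -648 - 90*√3 ≈ -803.88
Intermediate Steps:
G = 1 (G = ½ - ⅙*(-3) = ½ + ½ = 1)
u(q) = 7 + √(1 + q) (u(q) = 7 + √(q + 1) = 7 + √(1 + q))
b(o) = 3*o (b(o) = o*3 = 3*o)
N(w) = -35 - 5*w - 5*√3 (N(w) = -5*(w + (7 + √(1 + 2))) = -5*(w + (7 + √3)) = -5*(7 + w + √3) = -35 - 5*w - 5*√3)
(N(5) + b(8))*(G - v) = ((-35 - 5*5 - 5*√3) + 3*8)*(1 - 1*(-17)) = ((-35 - 25 - 5*√3) + 24)*(1 + 17) = ((-60 - 5*√3) + 24)*18 = (-36 - 5*√3)*18 = -648 - 90*√3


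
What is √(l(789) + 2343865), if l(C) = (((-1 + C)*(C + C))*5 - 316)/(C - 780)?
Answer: √27311789/3 ≈ 1742.0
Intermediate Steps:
l(C) = (-316 + 10*C*(-1 + C))/(-780 + C) (l(C) = (((-1 + C)*(2*C))*5 - 316)/(-780 + C) = ((2*C*(-1 + C))*5 - 316)/(-780 + C) = (10*C*(-1 + C) - 316)/(-780 + C) = (-316 + 10*C*(-1 + C))/(-780 + C))
√(l(789) + 2343865) = √(2*(-158 - 5*789 + 5*789²)/(-780 + 789) + 2343865) = √(2*(-158 - 3945 + 5*622521)/9 + 2343865) = √(2*(⅑)*(-158 - 3945 + 3112605) + 2343865) = √(2*(⅑)*3108502 + 2343865) = √(6217004/9 + 2343865) = √(27311789/9) = √27311789/3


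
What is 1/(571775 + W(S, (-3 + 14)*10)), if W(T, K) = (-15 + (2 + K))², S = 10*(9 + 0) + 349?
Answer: 1/581184 ≈ 1.7206e-6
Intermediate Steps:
S = 439 (S = 10*9 + 349 = 90 + 349 = 439)
W(T, K) = (-13 + K)²
1/(571775 + W(S, (-3 + 14)*10)) = 1/(571775 + (-13 + (-3 + 14)*10)²) = 1/(571775 + (-13 + 11*10)²) = 1/(571775 + (-13 + 110)²) = 1/(571775 + 97²) = 1/(571775 + 9409) = 1/581184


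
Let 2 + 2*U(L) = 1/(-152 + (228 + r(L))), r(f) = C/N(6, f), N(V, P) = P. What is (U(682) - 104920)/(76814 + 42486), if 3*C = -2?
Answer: -16314584951/18550434200 ≈ -0.87947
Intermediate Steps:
C = -2/3 (C = (1/3)*(-2) = -2/3 ≈ -0.66667)
r(f) = -2/(3*f)
U(L) = -1 + 1/(2*(76 - 2/(3*L))) (U(L) = -1 + 1/(2*(-152 + (228 - 2/(3*L)))) = -1 + 1/(2*(76 - 2/(3*L))))
(U(682) - 104920)/(76814 + 42486) = ((4 - 453*682)/(4*(-1 + 114*682)) - 104920)/(76814 + 42486) = ((4 - 308946)/(4*(-1 + 77748)) - 104920)/119300 = ((1/4)*(-308942)/77747 - 104920)*(1/119300) = ((1/4)*(1/77747)*(-308942) - 104920)*(1/119300) = (-154471/155494 - 104920)*(1/119300) = -16314584951/155494*1/119300 = -16314584951/18550434200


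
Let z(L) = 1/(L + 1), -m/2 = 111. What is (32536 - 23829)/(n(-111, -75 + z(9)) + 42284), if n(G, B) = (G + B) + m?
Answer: 87070/418761 ≈ 0.20792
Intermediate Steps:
m = -222 (m = -2*111 = -222)
z(L) = 1/(1 + L)
n(G, B) = -222 + B + G (n(G, B) = (G + B) - 222 = (B + G) - 222 = -222 + B + G)
(32536 - 23829)/(n(-111, -75 + z(9)) + 42284) = (32536 - 23829)/((-222 + (-75 + 1/(1 + 9)) - 111) + 42284) = 8707/((-222 + (-75 + 1/10) - 111) + 42284) = 8707/((-222 + (-75 + ⅒) - 111) + 42284) = 8707/((-222 - 749/10 - 111) + 42284) = 8707/(-4079/10 + 42284) = 8707/(418761/10) = 8707*(10/418761) = 87070/418761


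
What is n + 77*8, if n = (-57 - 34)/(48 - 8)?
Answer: 24549/40 ≈ 613.72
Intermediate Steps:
n = -91/40 ≈ -2.2750
n + 77*8 = -91/40 + 77*8 = -91/40 + 616 = 24549/40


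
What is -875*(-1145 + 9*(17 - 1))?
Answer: 875875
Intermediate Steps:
-875*(-1145 + 9*(17 - 1)) = -875*(-1145 + 9*16) = -875*(-1145 + 144) = -875*(-1001) = 875875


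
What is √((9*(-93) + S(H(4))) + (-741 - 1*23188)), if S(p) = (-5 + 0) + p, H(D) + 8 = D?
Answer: 5*I*√991 ≈ 157.4*I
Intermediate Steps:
H(D) = -8 + D
S(p) = -5 + p
√((9*(-93) + S(H(4))) + (-741 - 1*23188)) = √((9*(-93) + (-5 + (-8 + 4))) + (-741 - 1*23188)) = √((-837 + (-5 - 4)) + (-741 - 23188)) = √((-837 - 9) - 23929) = √(-846 - 23929) = √(-24775) = 5*I*√991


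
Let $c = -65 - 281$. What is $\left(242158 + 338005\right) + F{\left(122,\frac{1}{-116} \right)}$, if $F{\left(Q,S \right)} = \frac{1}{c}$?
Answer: $\frac{200736397}{346} \approx 5.8016 \cdot 10^{5}$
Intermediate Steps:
$c = -346$ ($c = -65 - 281 = -346$)
$F{\left(Q,S \right)} = - \frac{1}{346}$ ($F{\left(Q,S \right)} = \frac{1}{-346} = - \frac{1}{346}$)
$\left(242158 + 338005\right) + F{\left(122,\frac{1}{-116} \right)} = \left(242158 + 338005\right) - \frac{1}{346} = 580163 - \frac{1}{346} = \frac{200736397}{346}$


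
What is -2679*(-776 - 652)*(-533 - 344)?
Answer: -3355061724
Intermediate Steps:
-2679*(-776 - 652)*(-533 - 344) = -(-3825612)*(-877) = -2679*1252356 = -3355061724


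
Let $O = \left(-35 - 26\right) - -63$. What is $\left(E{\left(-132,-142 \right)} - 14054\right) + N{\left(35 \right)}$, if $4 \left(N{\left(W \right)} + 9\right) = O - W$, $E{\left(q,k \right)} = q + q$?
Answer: $- \frac{57341}{4} \approx -14335.0$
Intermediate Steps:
$O = 2$ ($O = \left(-35 - 26\right) + 63 = -61 + 63 = 2$)
$E{\left(q,k \right)} = 2 q$
$N{\left(W \right)} = - \frac{17}{2} - \frac{W}{4}$ ($N{\left(W \right)} = -9 + \frac{2 - W}{4} = -9 - \left(- \frac{1}{2} + \frac{W}{4}\right) = - \frac{17}{2} - \frac{W}{4}$)
$\left(E{\left(-132,-142 \right)} - 14054\right) + N{\left(35 \right)} = \left(2 \left(-132\right) - 14054\right) - \frac{69}{4} = \left(-264 - 14054\right) - \frac{69}{4} = -14318 - \frac{69}{4} = - \frac{57341}{4}$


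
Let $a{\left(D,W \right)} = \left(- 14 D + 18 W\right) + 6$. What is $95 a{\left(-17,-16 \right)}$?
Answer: $-4180$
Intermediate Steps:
$a{\left(D,W \right)} = 6 - 14 D + 18 W$
$95 a{\left(-17,-16 \right)} = 95 \left(6 - -238 + 18 \left(-16\right)\right) = 95 \left(6 + 238 - 288\right) = 95 \left(-44\right) = -4180$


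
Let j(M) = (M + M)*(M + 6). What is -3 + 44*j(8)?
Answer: 9853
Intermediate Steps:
j(M) = 2*M*(6 + M) (j(M) = (2*M)*(6 + M) = 2*M*(6 + M))
-3 + 44*j(8) = -3 + 44*(2*8*(6 + 8)) = -3 + 44*(2*8*14) = -3 + 44*224 = -3 + 9856 = 9853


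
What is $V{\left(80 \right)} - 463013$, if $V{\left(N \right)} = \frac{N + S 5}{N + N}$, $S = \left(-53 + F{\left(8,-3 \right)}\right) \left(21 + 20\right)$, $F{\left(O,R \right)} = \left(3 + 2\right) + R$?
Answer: $- \frac{14818491}{32} \approx -4.6308 \cdot 10^{5}$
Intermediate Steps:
$F{\left(O,R \right)} = 5 + R$
$S = -2091$ ($S = \left(-53 + \left(5 - 3\right)\right) \left(21 + 20\right) = \left(-53 + 2\right) 41 = \left(-51\right) 41 = -2091$)
$V{\left(N \right)} = \frac{-10455 + N}{2 N}$ ($V{\left(N \right)} = \frac{N - 10455}{N + N} = \frac{N - 10455}{2 N} = \left(-10455 + N\right) \frac{1}{2 N} = \frac{-10455 + N}{2 N}$)
$V{\left(80 \right)} - 463013 = \frac{-10455 + 80}{2 \cdot 80} - 463013 = \frac{1}{2} \cdot \frac{1}{80} \left(-10375\right) - 463013 = - \frac{2075}{32} - 463013 = - \frac{14818491}{32}$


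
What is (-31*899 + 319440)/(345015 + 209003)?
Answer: 291571/554018 ≈ 0.52628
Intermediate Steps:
(-31*899 + 319440)/(345015 + 209003) = (-27869 + 319440)/554018 = 291571*(1/554018) = 291571/554018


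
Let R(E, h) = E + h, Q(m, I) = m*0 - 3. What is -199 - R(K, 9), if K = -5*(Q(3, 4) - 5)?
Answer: -248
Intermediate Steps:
Q(m, I) = -3 (Q(m, I) = 0 - 3 = -3)
K = 40 (K = -5*(-3 - 5) = -5*(-8) = 40)
-199 - R(K, 9) = -199 - (40 + 9) = -199 - 1*49 = -199 - 49 = -248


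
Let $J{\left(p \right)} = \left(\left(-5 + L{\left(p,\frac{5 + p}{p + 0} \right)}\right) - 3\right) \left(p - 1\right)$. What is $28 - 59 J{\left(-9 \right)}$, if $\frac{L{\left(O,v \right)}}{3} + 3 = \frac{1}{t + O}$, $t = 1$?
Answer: $- \frac{40893}{4} \approx -10223.0$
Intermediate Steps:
$L{\left(O,v \right)} = -9 + \frac{3}{1 + O}$
$J{\left(p \right)} = \left(-1 + p\right) \left(-8 + \frac{3 \left(-2 - 3 p\right)}{1 + p}\right)$ ($J{\left(p \right)} = \left(\left(-5 + \frac{3 \left(-2 - 3 p\right)}{1 + p}\right) - 3\right) \left(p - 1\right) = \left(-8 + \frac{3 \left(-2 - 3 p\right)}{1 + p}\right) \left(-1 + p\right) = \left(-1 + p\right) \left(-8 + \frac{3 \left(-2 - 3 p\right)}{1 + p}\right)$)
$28 - 59 J{\left(-9 \right)} = 28 - 59 \frac{14 - 17 \left(-9\right)^{2} + 3 \left(-9\right)}{1 - 9} = 28 - 59 \frac{14 - 1377 - 27}{-8} = 28 - 59 \left(- \frac{14 - 1377 - 27}{8}\right) = 28 - 59 \left(\left(- \frac{1}{8}\right) \left(-1390\right)\right) = 28 - \frac{41005}{4} = - \frac{40893}{4}$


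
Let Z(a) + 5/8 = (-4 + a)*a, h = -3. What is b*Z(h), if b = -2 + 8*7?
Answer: 4401/4 ≈ 1100.3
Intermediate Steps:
b = 54 (b = -2 + 56 = 54)
Z(a) = -5/8 + a*(-4 + a) (Z(a) = -5/8 + (-4 + a)*a = -5/8 + a*(-4 + a))
b*Z(h) = 54*(-5/8 + (-3)**2 - 4*(-3)) = 54*(-5/8 + 9 + 12) = 54*(163/8) = 4401/4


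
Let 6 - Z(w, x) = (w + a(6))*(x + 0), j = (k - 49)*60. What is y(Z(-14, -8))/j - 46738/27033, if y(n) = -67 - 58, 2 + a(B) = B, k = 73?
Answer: -4712123/2595168 ≈ -1.8157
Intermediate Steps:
a(B) = -2 + B
j = 1440 (j = (73 - 49)*60 = 24*60 = 1440)
Z(w, x) = 6 - x*(4 + w) (Z(w, x) = 6 - (w + (-2 + 6))*(x + 0) = 6 - (w + 4)*x = 6 - (4 + w)*x = 6 - x*(4 + w))
y(n) = -125
y(Z(-14, -8))/j - 46738/27033 = -125/1440 - 46738/27033 = -125*1/1440 - 46738*1/27033 = -25/288 - 46738/27033 = -4712123/2595168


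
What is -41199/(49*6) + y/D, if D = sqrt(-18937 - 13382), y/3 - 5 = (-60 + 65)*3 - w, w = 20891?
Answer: -13733/98 + 2319*I*sqrt(399)/133 ≈ -140.13 + 348.29*I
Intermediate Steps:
y = -62613 (y = 15 + 3*((-60 + 65)*3 - 1*20891) = 15 + 3*(5*3 - 20891) = 15 + 3*(15 - 20891) = 15 + 3*(-20876) = 15 - 62628 = -62613)
D = 9*I*sqrt(399) (D = sqrt(-32319) = 9*I*sqrt(399) ≈ 179.77*I)
-41199/(49*6) + y/D = -41199/(49*6) - 62613*(-I*sqrt(399)/3591) = -41199/294 - (-2319)*I*sqrt(399)/133 = -41199*1/294 + 2319*I*sqrt(399)/133 = -13733/98 + 2319*I*sqrt(399)/133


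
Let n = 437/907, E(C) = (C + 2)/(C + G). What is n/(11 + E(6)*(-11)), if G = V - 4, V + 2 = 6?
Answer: -1311/9977 ≈ -0.13140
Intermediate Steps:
V = 4 (V = -2 + 6 = 4)
G = 0 (G = 4 - 4 = 0)
E(C) = (2 + C)/C (E(C) = (C + 2)/(C + 0) = (2 + C)/C)
n = 437/907 (n = 437*(1/907) = 437/907 ≈ 0.48181)
n/(11 + E(6)*(-11)) = 437/(907*(11 + ((2 + 6)/6)*(-11))) = 437/(907*(11 + ((⅙)*8)*(-11))) = 437/(907*(11 + (4/3)*(-11))) = 437/(907*(11 - 44/3)) = 437/(907*(-11/3)) = (437/907)*(-3/11) = -1311/9977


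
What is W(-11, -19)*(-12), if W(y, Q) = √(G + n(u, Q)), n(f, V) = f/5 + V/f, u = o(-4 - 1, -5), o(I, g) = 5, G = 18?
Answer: -24*√95/5 ≈ -46.785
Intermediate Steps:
u = 5
n(f, V) = f/5 + V/f (n(f, V) = f*(⅕) + V/f = f/5 + V/f)
W(y, Q) = √(19 + Q/5) (W(y, Q) = √(18 + ((⅕)*5 + Q/5)) = √(18 + (1 + Q*(⅕))) = √(18 + (1 + Q/5)) = √(19 + Q/5))
W(-11, -19)*(-12) = (√(475 + 5*(-19))/5)*(-12) = (√(475 - 95)/5)*(-12) = (√380/5)*(-12) = ((2*√95)/5)*(-12) = (2*√95/5)*(-12) = -24*√95/5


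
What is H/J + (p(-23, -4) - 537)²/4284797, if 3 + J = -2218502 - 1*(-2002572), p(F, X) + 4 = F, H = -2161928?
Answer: 9332110032184/925229070601 ≈ 10.086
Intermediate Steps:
p(F, X) = -4 + F
J = -215933 (J = -3 + (-2218502 - 1*(-2002572)) = -3 + (-2218502 + 2002572) = -3 - 215930 = -215933)
H/J + (p(-23, -4) - 537)²/4284797 = -2161928/(-215933) + ((-4 - 23) - 537)²/4284797 = -2161928*(-1/215933) + (-27 - 537)²*(1/4284797) = 2161928/215933 + (-564)²*(1/4284797) = 2161928/215933 + 318096*(1/4284797) = 2161928/215933 + 318096/4284797 = 9332110032184/925229070601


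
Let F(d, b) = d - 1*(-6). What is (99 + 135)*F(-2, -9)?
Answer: 936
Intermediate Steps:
F(d, b) = 6 + d (F(d, b) = d + 6 = 6 + d)
(99 + 135)*F(-2, -9) = (99 + 135)*(6 - 2) = 234*4 = 936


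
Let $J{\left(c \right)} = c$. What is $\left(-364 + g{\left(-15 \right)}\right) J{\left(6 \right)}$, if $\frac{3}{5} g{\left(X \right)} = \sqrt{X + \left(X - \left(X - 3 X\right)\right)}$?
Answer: $-2184 + 20 i \sqrt{15} \approx -2184.0 + 77.46 i$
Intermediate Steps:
$g{\left(X \right)} = \frac{10 \sqrt{X}}{3}$ ($g{\left(X \right)} = \frac{5 \sqrt{X + \left(X - \left(X - 3 X\right)\right)}}{3} = \frac{5 \sqrt{X + \left(X - - 2 X\right)}}{3} = \frac{5 \sqrt{X + \left(X + 2 X\right)}}{3} = \frac{5 \sqrt{X + 3 X}}{3} = \frac{5 \sqrt{4 X}}{3} = \frac{5 \cdot 2 \sqrt{X}}{3} = \frac{10 \sqrt{X}}{3}$)
$\left(-364 + g{\left(-15 \right)}\right) J{\left(6 \right)} = \left(-364 + \frac{10 \sqrt{-15}}{3}\right) 6 = \left(-364 + \frac{10 i \sqrt{15}}{3}\right) 6 = -2184 + 20 i \sqrt{15}$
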